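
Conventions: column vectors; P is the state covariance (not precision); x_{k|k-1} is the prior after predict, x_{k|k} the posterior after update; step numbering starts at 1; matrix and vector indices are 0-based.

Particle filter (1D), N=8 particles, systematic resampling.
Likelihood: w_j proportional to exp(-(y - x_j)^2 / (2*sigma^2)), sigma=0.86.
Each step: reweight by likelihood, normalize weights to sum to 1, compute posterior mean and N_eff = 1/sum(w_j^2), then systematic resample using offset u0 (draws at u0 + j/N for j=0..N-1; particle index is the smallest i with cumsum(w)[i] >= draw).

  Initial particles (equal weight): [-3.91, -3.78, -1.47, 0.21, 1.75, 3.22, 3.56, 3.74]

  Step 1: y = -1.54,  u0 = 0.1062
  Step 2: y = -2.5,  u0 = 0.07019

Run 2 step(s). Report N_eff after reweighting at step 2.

step 1: w=[0.0190, 0.0285, 0.8450, 0.1069, 0.0006, 0.0000, 0.0000, 0.0000]  mean=-1.4008  Neff=1.3763  idx=[2, 2, 2, 2, 2, 2, 2, 3]
step 2: w=[0.1426, 0.1426, 0.1426, 0.1426, 0.1426, 0.1426, 0.1426, 0.0020]  mean=-1.4666  Neff=7.0284  idx=[0, 1, 2, 3, 3, 4, 5, 6]

N_eff = 7.0284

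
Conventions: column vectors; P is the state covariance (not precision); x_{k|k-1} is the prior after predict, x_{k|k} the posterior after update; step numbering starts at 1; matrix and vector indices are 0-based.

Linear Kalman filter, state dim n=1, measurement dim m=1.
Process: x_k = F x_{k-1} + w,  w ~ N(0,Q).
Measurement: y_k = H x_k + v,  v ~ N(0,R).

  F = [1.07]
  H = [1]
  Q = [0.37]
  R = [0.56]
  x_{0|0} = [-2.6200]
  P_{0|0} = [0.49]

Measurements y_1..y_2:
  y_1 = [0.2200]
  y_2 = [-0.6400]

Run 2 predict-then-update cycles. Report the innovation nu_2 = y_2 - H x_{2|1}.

step 1: x^-=[-2.8034]  P^-=[0.9310]  S=[1.4910]  K=[0.6244]  nu=[3.0234]  x^+=[-0.9155]  P^+=[0.3497]
step 2: x^-=[-0.9796]  P^-=[0.7703]  S=[1.3303]  K=[0.5791]  nu=[0.3396]  x^+=[-0.7830]  P^+=[0.3243]

innov = [0.3396]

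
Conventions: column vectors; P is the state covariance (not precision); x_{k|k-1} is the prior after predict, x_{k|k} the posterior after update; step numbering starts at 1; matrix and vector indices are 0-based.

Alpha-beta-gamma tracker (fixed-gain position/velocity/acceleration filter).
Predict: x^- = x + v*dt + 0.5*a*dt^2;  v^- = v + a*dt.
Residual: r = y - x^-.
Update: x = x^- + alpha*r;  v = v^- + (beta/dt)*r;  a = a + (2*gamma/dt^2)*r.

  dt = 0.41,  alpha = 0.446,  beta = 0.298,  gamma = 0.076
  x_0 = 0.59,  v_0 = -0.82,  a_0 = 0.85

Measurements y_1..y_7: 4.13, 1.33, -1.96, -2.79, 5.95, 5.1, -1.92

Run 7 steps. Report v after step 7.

step 1: x_pred=0.3252  r=3.8048  x^+=2.0222  v^+=2.2939  a^+=4.2904
step 2: x_pred=3.3233  r=-1.9933  x^+=2.4343  v^+=2.6042  a^+=2.4880
step 3: x_pred=3.7111  r=-5.6711  x^+=1.1818  v^+=-0.4977  a^+=-2.6400
step 4: x_pred=0.7559  r=-3.5459  x^+=-0.8256  v^+=-4.1573  a^+=-5.8462
step 5: x_pred=-3.0215  r=8.9715  x^+=0.9798  v^+=-0.0335  a^+=2.2660
step 6: x_pred=1.1565  r=3.9435  x^+=2.9153  v^+=3.7618  a^+=5.8318
step 7: x_pred=4.9478  r=-6.8678  x^+=1.8848  v^+=1.1611  a^+=-0.3783

v_post = 1.1611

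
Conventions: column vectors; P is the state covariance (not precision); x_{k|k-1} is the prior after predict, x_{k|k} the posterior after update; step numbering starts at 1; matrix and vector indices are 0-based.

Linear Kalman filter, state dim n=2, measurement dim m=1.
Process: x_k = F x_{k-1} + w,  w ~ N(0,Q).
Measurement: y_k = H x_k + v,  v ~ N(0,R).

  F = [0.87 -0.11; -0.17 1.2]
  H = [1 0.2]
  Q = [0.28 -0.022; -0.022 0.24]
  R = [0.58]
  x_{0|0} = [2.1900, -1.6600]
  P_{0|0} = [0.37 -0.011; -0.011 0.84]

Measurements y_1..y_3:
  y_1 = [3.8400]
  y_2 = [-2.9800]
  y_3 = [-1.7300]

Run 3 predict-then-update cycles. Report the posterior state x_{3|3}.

step 1: x^-=[2.0879, -2.3643]  P^-=[0.5723 -0.1993; -0.1993 1.4648]  S=[1.1312]  K=[0.4707; 0.0828]  nu=[2.2250]  x^+=[3.1352, -2.1801]  P^+=[0.3217 -0.2434; -0.2434 1.4570]
step 2: x^-=[2.9674, -3.1491]  P^-=[0.5877 -0.5205; -0.5205 2.4467]  S=[1.0573]  K=[0.4574; -0.0295]  nu=[-5.3176]  x^+=[0.5354, -2.9921]  P^+=[0.3665 -0.5063; -0.5063 2.4458]
step 3: x^-=[0.7949, -3.6816]  P^-=[0.6839 -0.9371; -0.9371 3.9791]  S=[1.0483]  K=[0.4736; -0.1348]  nu=[-1.7886]  x^+=[-0.0523, -3.4406]  P^+=[0.4487 -0.8702; -0.8702 3.9601]

x_post = [-0.0523, -3.4406]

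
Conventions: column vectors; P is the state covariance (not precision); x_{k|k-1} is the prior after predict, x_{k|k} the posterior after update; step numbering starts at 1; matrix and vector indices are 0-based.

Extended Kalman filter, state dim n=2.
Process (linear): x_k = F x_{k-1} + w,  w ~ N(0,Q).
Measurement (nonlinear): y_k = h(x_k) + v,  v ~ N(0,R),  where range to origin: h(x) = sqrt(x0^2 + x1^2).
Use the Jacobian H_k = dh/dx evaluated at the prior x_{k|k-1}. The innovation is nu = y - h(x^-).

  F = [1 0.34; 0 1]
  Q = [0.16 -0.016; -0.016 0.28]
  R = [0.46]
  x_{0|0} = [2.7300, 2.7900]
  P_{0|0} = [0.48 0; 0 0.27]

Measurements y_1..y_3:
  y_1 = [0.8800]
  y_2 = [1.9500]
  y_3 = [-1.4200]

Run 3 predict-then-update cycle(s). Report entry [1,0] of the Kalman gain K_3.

K[1,0] = 0.3907

step 1: x^-=[3.6786, 2.7900]  P^-=[0.6712 0.0758; 0.0758 0.5500]  H_jac=[0.7968 0.6043]  S=[1.1599]  K=[0.5005; 0.3386]  nu=[-3.7369]  x^+=[1.8081, 1.5247]  P^+=[0.3806 -0.1208; -0.1208 0.4170]
step 2: x^-=[2.3265, 1.5247]  P^-=[0.5067 0.0050; 0.0050 0.6970]  H_jac=[0.8364 0.5481]  S=[1.0284]  K=[0.4147; 0.3756]  nu=[-0.8316]  x^+=[1.9816, 1.2124]  P^+=[0.3298 -0.1552; -0.1552 0.5520]
step 3: x^-=[2.3938, 1.2124]  P^-=[0.4481 0.0165; 0.0165 0.8320]  H_jac=[0.8921 0.4518]  S=[0.9997]  K=[0.4073; 0.3907]  nu=[-4.1033]  x^+=[0.7226, -0.3908]  P^+=[0.2822 -0.1426; -0.1426 0.6794]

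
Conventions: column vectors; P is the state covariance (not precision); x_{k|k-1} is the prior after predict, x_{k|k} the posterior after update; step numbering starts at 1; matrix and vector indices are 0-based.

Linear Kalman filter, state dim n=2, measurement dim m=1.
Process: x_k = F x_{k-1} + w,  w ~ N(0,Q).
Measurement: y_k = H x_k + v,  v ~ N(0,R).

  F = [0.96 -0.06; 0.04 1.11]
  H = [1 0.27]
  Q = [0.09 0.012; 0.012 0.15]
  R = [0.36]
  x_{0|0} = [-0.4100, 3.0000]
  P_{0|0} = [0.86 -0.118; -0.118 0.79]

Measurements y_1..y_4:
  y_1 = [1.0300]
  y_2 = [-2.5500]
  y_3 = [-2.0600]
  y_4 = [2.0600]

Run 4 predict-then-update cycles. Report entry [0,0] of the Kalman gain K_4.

step 1: x^-=[-0.5736, 3.3136]  P^-=[0.8990 -0.1330; -0.1330 1.1143]  S=[1.2684]  K=[0.6805; 0.1323]  nu=[0.7089]  x^+=[-0.0912, 3.4074]  P^+=[0.3117 -0.2472; -0.2472 1.0921]
step 2: x^-=[-0.2920, 3.7786]  P^-=[0.4097 -0.3116; -0.3116 1.4741]  S=[0.7089]  K=[0.4593; 0.1219]  nu=[-3.2782]  x^+=[-1.7975, 3.3791]  P^+=[0.2602 -0.3513; -0.3513 1.4635]
step 3: x^-=[-1.9284, 3.6789]  P^-=[0.3755 -0.4490; -0.4490 1.9225]  S=[0.6332]  K=[0.4016; 0.1107]  nu=[-1.1249]  x^+=[-2.3801, 3.5543]  P^+=[0.2734 -0.4771; -0.4771 1.9147]
step 4: x^-=[-2.4982, 3.8501]  P^-=[0.4038 -0.6123; -0.6123 2.4672]  S=[0.6130]  K=[0.3890; 0.0878]  nu=[3.5187]  x^+=[-1.1293, 4.1592]  P^+=[0.3110 -0.6332; -0.6332 2.4624]

K[0,0] = 0.3890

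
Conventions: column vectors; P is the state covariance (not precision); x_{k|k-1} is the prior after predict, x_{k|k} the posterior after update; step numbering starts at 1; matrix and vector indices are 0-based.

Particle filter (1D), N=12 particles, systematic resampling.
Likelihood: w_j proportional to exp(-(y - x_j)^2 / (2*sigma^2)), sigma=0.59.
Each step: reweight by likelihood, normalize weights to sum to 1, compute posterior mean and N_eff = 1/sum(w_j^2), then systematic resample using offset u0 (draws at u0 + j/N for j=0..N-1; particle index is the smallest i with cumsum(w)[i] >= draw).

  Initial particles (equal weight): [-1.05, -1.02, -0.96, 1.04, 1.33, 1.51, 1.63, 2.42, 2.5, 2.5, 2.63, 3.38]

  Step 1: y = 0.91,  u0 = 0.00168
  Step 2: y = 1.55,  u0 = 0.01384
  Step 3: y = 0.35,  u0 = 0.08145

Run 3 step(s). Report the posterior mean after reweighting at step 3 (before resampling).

post_mean = 1.1975

step 1: w=[0.0014, 0.0016, 0.0022, 0.3315, 0.2637, 0.2025, 0.1613, 0.0128, 0.0090, 0.0090, 0.0048, 0.0001]  mean=1.3480  Neff=4.0513  idx=[1, 3, 3, 3, 3, 4, 4, 4, 5, 5, 6, 6]
step 2: w=[0.0000, 0.0722, 0.0722, 0.0722, 0.0722, 0.0979, 0.0979, 0.0979, 0.1047, 0.1047, 0.1040, 0.1040]  mean=1.3463  Neff=10.7328  idx=[1, 2, 3, 4, 5, 6, 7, 8, 8, 9, 10, 11]
step 3: w=[0.1485, 0.1485, 0.1485, 0.1485, 0.0741, 0.0741, 0.0741, 0.0426, 0.0426, 0.0426, 0.0280, 0.0280]  mean=1.1975  Neff=8.9531  idx=[0, 1, 1, 2, 2, 3, 3, 4, 6, 7, 9, 11]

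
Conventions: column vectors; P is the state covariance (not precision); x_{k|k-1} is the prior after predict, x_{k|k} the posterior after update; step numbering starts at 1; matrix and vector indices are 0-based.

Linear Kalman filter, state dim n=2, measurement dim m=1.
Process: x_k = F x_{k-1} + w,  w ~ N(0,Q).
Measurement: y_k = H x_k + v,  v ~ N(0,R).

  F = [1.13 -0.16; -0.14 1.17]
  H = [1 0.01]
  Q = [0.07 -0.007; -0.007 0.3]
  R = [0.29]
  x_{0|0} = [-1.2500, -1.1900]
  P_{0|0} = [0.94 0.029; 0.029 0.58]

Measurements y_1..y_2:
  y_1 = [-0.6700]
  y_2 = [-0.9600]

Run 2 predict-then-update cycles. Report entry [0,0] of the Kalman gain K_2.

K[0,0] = 0.5913

step 1: x^-=[-1.2221, -1.2173]  P^-=[1.2746 -0.2253; -0.2253 1.1029]  S=[1.5603]  K=[0.8155; -0.1373]  nu=[0.5643]  x^+=[-0.7619, -1.2948]  P^+=[0.2370 -0.0506; -0.0506 1.0735]
step 2: x^-=[-0.6538, -1.4082]  P^-=[0.4184 -0.3134; -0.3134 1.7907]  S=[0.7023]  K=[0.5913; -0.4208]  nu=[-0.2921]  x^+=[-0.8265, -1.2853]  P^+=[0.1729 -0.1387; -0.1387 1.6663]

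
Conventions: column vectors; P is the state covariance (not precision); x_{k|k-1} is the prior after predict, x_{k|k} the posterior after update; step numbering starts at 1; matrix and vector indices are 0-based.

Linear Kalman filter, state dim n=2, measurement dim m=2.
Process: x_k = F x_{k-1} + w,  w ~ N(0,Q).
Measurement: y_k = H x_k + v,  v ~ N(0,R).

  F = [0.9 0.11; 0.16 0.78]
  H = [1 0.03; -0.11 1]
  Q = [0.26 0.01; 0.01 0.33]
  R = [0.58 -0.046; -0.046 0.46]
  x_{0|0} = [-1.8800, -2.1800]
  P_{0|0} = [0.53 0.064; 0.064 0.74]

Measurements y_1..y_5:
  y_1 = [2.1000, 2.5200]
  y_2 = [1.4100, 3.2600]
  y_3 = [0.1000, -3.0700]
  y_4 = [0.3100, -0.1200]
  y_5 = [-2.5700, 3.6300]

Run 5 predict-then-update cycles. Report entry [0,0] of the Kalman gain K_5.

step 1: x^-=[-1.9318, -2.0012]  P^-=[0.7109 0.1959; 0.1959 0.8098]  S=[1.3034 0.0953; 0.0953 1.2353]  K=[0.5461 0.0531; 0.1229 0.6286]  nu=[4.0918, 4.3087]  x^+=[0.5315, 1.2103]  P^+=[0.3133 0.0338; 0.0338 0.2872]
step 2: x^-=[0.6115, 1.0291]  P^-=[0.5239 0.1041; 0.1041 0.5212]  S=[1.1106 0.0157; 0.0157 0.9646]  K=[0.4740 0.0404; 0.1003 0.5268]  nu=[0.7677, 2.2982]  x^+=[1.0682, 2.3168]  P^+=[0.2722 0.0267; 0.0267 0.2407]
step 3: x^-=[1.2162, 1.9780]  P^-=[0.4887 0.0891; 0.0891 0.4901]  S=[1.0745 0.0037; 0.0037 0.9364]  K=[0.4572 0.0359; 0.0948 0.5125]  nu=[-1.1755, -4.9142]  x^+=[0.5023, -0.6521]  P^+=[0.2628 0.0244; 0.0244 0.2341]
step 4: x^-=[0.3804, -0.4282]  P^-=[0.4805 0.0855; 0.0855 0.4852]  S=[1.0661 0.0009; 0.0009 0.9322]  K=[0.4531 0.0346; 0.0934 0.5103]  nu=[-0.0575, 0.3501]  x^+=[0.3664, -0.2550]  P^+=[0.2605 0.0237; 0.0237 0.2331]
step 5: x^-=[0.3017, -0.1402]  P^-=[0.4785 0.0846; 0.0846 0.4844]  S=[1.0640 0.0002; 0.0002 0.9316]  K=[0.4521 0.0342; 0.0930 0.5100]  nu=[-2.8675, 3.8034]  x^+=[-0.8647, 1.5325]  P^+=[0.2599 0.0235; 0.0235 0.2329]

K[0,0] = 0.4521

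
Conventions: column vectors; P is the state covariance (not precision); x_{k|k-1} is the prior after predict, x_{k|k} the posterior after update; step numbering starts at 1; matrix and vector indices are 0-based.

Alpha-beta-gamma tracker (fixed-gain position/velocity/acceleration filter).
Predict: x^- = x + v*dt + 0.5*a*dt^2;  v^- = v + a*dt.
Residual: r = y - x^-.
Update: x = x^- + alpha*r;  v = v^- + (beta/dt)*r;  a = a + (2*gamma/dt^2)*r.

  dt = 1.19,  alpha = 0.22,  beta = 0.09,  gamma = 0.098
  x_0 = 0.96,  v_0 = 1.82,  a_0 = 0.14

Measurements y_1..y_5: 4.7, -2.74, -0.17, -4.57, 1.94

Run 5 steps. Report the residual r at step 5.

resid = 4.9946

step 1: x_pred=3.2249  r=1.4751  x^+=3.5494  v^+=2.0982  a^+=0.3442
step 2: x_pred=6.2899  r=-9.0299  x^+=4.3034  v^+=1.8248  a^+=-0.9057
step 3: x_pred=5.8336  r=-6.0036  x^+=4.5128  v^+=0.2930  a^+=-1.7366
step 4: x_pred=3.6319  r=-8.2019  x^+=1.8274  v^+=-2.3939  a^+=-2.8718
step 5: x_pred=-3.0546  r=4.9946  x^+=-1.9558  v^+=-5.4336  a^+=-2.1805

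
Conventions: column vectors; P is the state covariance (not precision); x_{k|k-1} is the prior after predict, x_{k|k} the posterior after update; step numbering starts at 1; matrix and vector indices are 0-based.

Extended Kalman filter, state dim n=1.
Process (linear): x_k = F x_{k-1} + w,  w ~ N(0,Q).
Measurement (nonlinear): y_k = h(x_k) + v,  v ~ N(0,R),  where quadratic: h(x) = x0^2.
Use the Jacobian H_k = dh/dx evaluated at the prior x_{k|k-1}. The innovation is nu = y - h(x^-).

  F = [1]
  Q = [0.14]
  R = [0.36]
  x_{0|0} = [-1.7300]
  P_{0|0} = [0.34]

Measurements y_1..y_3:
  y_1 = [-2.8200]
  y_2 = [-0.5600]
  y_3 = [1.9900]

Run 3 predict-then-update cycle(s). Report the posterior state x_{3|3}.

x_post = [-0.3038]

step 1: x^-=[-1.7300]  P^-=[0.4800]  H_jac=[-3.4600]  S=[6.1064]  K=[-0.2720]  nu=[-5.8129]  x^+=[-0.1490]  P^+=[0.0283]
step 2: x^-=[-0.1490]  P^-=[0.1683]  H_jac=[-0.2980]  S=[0.3749]  K=[-0.1338]  nu=[-0.5822]  x^+=[-0.0711]  P^+=[0.1616]
step 3: x^-=[-0.0711]  P^-=[0.3016]  H_jac=[-0.1423]  S=[0.3661]  K=[-0.1172]  nu=[1.9849]  x^+=[-0.3038]  P^+=[0.2966]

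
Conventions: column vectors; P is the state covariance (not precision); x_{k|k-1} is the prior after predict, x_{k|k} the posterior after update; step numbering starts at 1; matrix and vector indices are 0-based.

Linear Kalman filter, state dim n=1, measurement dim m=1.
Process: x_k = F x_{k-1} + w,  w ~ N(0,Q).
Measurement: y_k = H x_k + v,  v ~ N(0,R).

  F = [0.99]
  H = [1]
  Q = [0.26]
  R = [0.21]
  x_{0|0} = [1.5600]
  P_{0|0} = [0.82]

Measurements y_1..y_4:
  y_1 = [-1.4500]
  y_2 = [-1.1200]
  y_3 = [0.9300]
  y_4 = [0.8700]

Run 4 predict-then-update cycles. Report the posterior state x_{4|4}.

step 1: x^-=[1.5444]  P^-=[1.0637]  S=[1.2737]  K=[0.8351]  nu=[-2.9944]  x^+=[-0.9563]  P^+=[0.1754]
step 2: x^-=[-0.9467]  P^-=[0.4319]  S=[0.6419]  K=[0.6728]  nu=[-0.1733]  x^+=[-1.0633]  P^+=[0.1413]
step 3: x^-=[-1.0527]  P^-=[0.3985]  S=[0.6085]  K=[0.6549]  nu=[1.9827]  x^+=[0.2457]  P^+=[0.1375]
step 4: x^-=[0.2433]  P^-=[0.3948]  S=[0.6048]  K=[0.6528]  nu=[0.6267]  x^+=[0.6524]  P^+=[0.1371]

x_post = [0.6524]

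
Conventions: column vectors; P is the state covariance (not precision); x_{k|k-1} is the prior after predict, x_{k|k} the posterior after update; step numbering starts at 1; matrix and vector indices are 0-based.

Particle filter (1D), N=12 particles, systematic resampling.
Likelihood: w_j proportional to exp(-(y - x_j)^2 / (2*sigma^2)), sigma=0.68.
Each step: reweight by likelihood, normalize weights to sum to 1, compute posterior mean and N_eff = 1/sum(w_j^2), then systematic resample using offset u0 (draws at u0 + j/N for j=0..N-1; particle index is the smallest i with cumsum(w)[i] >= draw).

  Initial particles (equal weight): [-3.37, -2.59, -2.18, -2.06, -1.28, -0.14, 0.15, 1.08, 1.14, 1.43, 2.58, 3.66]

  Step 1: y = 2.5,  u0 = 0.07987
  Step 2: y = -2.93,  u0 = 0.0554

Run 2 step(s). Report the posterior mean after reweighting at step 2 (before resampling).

step 1: w=[0.0000, 0.0000, 0.0000, 0.0000, 0.0000, 0.0003, 0.0014, 0.0639, 0.0766, 0.1640, 0.5617, 0.1320]  mean=2.3235  Neff=2.7039  idx=[8, 9, 9, 10, 10, 10, 10, 10, 10, 10, 11, 11]
step 2: w=[0.8755, 0.0623, 0.0623, 0.0000, 0.0000, 0.0000, 0.0000, 0.0000, 0.0000, 0.0000, 0.0000, 0.0000]  mean=1.1761  Neff=1.2916  idx=[0, 0, 0, 0, 0, 0, 0, 0, 0, 0, 1, 2]

post_mean = 1.1761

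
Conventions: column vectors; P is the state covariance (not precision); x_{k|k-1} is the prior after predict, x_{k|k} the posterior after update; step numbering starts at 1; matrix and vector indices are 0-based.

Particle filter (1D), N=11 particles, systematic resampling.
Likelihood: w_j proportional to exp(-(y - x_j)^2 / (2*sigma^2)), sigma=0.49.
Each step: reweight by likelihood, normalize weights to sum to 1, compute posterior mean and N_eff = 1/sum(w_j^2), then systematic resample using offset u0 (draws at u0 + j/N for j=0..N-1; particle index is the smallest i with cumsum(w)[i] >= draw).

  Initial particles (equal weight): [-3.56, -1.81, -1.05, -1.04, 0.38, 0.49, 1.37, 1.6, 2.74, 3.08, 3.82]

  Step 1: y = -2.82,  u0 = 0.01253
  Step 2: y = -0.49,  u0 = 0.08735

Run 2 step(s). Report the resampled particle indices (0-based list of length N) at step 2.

step 1: w=[0.7232, 0.2704, 0.0033, 0.0031, 0.0000, 0.0000, 0.0000, 0.0000, 0.0000, 0.0000, 0.0000]  mean=-3.0708  Neff=1.6773  idx=[0, 0, 0, 0, 0, 0, 0, 0, 1, 1, 1]
step 2: w=[0.0000, 0.0000, 0.0000, 0.0000, 0.0000, 0.0000, 0.0000, 0.0000, 0.3333, 0.3333, 0.3333]  mean=-1.8100  Neff=3.0000  idx=[8, 8, 8, 9, 9, 9, 9, 10, 10, 10, 10]

resampled_idx = [8, 8, 8, 9, 9, 9, 9, 10, 10, 10, 10]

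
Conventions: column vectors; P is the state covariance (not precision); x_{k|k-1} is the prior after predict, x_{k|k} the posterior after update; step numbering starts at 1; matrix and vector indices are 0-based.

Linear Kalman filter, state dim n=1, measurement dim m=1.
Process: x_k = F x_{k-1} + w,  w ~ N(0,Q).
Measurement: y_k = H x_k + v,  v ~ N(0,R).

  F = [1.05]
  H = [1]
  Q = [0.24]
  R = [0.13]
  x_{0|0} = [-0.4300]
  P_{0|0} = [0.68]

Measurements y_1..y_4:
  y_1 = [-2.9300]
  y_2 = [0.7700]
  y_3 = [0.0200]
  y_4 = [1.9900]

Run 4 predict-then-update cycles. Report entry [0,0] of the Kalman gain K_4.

step 1: x^-=[-0.4515]  P^-=[0.9897]  S=[1.1197]  K=[0.8839]  nu=[-2.4785]  x^+=[-2.6422]  P^+=[0.1149]
step 2: x^-=[-2.7744]  P^-=[0.3667]  S=[0.4967]  K=[0.7383]  nu=[3.5444]  x^+=[-0.1577]  P^+=[0.0960]
step 3: x^-=[-0.1656]  P^-=[0.3458]  S=[0.4758]  K=[0.7268]  nu=[0.1856]  x^+=[-0.0307]  P^+=[0.0945]
step 4: x^-=[-0.0322]  P^-=[0.3442]  S=[0.4742]  K=[0.7258]  nu=[2.0222]  x^+=[1.4356]  P^+=[0.0944]

K[0,0] = 0.7258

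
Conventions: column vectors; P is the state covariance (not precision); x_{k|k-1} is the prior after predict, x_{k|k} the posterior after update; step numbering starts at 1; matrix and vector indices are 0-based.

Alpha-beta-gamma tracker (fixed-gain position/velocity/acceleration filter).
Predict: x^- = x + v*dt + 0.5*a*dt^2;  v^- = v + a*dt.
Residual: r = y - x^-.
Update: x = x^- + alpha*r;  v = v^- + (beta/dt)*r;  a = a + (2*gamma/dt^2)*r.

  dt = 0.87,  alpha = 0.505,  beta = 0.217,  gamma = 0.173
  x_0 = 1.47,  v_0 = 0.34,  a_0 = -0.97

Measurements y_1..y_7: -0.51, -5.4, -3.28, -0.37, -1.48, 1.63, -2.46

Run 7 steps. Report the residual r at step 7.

resid = -11.0632

step 1: x_pred=1.3987  r=-1.9087  x^+=0.4348  v^+=-0.9800  a^+=-1.8425
step 2: x_pred=-1.1151  r=-4.2849  x^+=-3.2790  v^+=-3.6517  a^+=-3.8013
step 3: x_pred=-7.8946  r=4.6146  x^+=-5.5642  v^+=-5.8079  a^+=-1.6918
step 4: x_pred=-11.2573  r=10.8873  x^+=-5.7592  v^+=-4.5642  a^+=3.2851
step 5: x_pred=-8.4868  r=7.0068  x^+=-4.9484  v^+=0.0415  a^+=6.4881
step 6: x_pred=-2.4569  r=4.0869  x^+=-0.3930  v^+=6.7055  a^+=8.3563
step 7: x_pred=8.6032  r=-11.0632  x^+=3.0163  v^+=11.2160  a^+=3.2990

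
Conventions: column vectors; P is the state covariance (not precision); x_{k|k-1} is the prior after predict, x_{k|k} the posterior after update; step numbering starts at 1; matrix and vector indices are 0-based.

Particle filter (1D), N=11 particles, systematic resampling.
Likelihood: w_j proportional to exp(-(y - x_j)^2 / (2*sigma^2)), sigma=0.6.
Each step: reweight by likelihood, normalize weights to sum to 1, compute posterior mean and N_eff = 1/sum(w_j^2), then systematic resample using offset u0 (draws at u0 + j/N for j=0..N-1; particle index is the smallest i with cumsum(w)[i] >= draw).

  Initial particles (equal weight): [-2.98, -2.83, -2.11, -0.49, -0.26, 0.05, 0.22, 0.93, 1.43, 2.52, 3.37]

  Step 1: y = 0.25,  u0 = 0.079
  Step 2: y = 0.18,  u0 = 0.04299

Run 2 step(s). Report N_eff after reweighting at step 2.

step 1: w=[0.0000, 0.0000, 0.0001, 0.1236, 0.1843, 0.2502, 0.2642, 0.1392, 0.0382, 0.0002, 0.0000]  mean=0.1465  Neff=4.9394  idx=[3, 4, 4, 5, 5, 5, 6, 6, 6, 7, 8]
step 2: w=[0.0626, 0.0893, 0.0893, 0.1141, 0.1141, 0.1141, 0.1166, 0.1166, 0.1166, 0.0535, 0.0133]  mean=0.0857  Neff=9.7351  idx=[0, 1, 2, 3, 4, 5, 6, 6, 7, 8, 9]

N_eff = 9.7351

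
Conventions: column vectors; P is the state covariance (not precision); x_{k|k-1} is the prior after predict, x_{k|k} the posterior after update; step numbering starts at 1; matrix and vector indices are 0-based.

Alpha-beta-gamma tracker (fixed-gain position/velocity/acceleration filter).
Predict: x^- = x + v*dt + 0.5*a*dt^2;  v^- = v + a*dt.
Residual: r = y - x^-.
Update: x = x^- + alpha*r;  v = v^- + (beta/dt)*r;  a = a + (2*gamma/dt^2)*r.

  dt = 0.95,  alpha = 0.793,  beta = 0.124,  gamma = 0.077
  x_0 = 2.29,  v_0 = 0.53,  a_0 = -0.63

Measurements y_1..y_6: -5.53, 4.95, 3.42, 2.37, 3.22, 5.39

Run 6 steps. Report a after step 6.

a_post = 1.1607

step 1: x_pred=2.5092  r=-8.0392  x^+=-3.8659  v^+=-1.1178  a^+=-2.0018
step 2: x_pred=-5.8311  r=10.7811  x^+=2.7183  v^+=-1.6123  a^+=-0.1621
step 3: x_pred=1.1135  r=2.3065  x^+=2.9425  v^+=-1.4653  a^+=0.2315
step 4: x_pred=1.6550  r=0.7150  x^+=2.2220  v^+=-1.1521  a^+=0.3535
step 5: x_pred=1.2870  r=1.9330  x^+=2.8199  v^+=-0.5640  a^+=0.6833
step 6: x_pred=2.5925  r=2.7975  x^+=4.8109  v^+=0.4503  a^+=1.1607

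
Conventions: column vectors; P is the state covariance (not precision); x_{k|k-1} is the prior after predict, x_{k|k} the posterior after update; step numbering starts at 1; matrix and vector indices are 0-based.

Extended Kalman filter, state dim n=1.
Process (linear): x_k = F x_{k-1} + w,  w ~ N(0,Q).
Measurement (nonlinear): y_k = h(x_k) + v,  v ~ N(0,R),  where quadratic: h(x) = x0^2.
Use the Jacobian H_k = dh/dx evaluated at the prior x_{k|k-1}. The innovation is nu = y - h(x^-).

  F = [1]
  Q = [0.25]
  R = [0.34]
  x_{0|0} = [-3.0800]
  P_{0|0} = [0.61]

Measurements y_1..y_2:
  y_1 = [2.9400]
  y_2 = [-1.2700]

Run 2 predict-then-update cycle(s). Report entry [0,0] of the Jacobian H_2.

step 1: x^-=[-3.0800]  P^-=[0.8600]  H_jac=[-6.1600]  S=[32.9732]  K=[-0.1607]  nu=[-6.5464]  x^+=[-2.0282]  P^+=[0.0089]
step 2: x^-=[-2.0282]  P^-=[0.2589]  H_jac=[-4.0565]  S=[4.5996]  K=[-0.2283]  nu=[-5.3837]  x^+=[-0.7991]  P^+=[0.0191]

H_jac[0,0] = -4.0565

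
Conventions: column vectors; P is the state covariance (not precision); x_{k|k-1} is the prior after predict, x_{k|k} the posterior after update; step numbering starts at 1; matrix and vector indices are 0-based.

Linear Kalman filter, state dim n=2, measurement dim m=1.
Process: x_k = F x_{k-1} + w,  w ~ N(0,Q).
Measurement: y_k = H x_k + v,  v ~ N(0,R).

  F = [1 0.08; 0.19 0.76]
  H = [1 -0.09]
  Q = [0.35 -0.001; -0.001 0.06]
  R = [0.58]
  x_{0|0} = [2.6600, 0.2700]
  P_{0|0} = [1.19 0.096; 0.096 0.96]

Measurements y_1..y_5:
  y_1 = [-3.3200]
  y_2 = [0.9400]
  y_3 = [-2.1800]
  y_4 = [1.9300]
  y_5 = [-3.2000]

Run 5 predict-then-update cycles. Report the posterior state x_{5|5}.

x_post = [-1.5491, -0.3886]

step 1: x^-=[2.6816, 0.7106]  P^-=[1.5615 0.3579; 0.3579 0.6852]  S=[2.0826]  K=[0.7343; 0.1422]  nu=[-5.9376]  x^+=[-1.6785, -0.1339]  P^+=[0.4385 0.1404; 0.1404 0.6430]
step 2: x^-=[-1.6892, -0.4207]  P^-=[0.8151 0.2302; 0.2302 0.4878]  S=[1.3576]  K=[0.5851; 0.1372]  nu=[2.5913]  x^+=[-0.1729, -0.0650]  P^+=[0.3503 0.1212; 0.1212 0.4622]
step 3: x^-=[-0.1781, -0.0823]  P^-=[0.7226 0.1876; 0.1876 0.3746]  S=[1.2719]  K=[0.5549; 0.1210]  nu=[-2.0093]  x^+=[-1.2930, -0.3254]  P^+=[0.3310 0.1022; 0.1022 0.3560]
step 4: x^-=[-1.3191, -0.4930]  P^-=[0.6997 0.1628; 0.1628 0.3071]  S=[1.2529]  K=[0.5468; 0.1079]  nu=[3.2047]  x^+=[0.4331, -0.1473]  P^+=[0.3251 0.0889; 0.0889 0.2925]
step 5: x^-=[0.4214, -0.0297]  P^-=[0.6912 0.1475; 0.1475 0.2664]  S=[1.2468]  K=[0.5437; 0.0990]  nu=[-3.6240]  x^+=[-1.5491, -0.3886]  P^+=[0.3226 0.0803; 0.0803 0.2541]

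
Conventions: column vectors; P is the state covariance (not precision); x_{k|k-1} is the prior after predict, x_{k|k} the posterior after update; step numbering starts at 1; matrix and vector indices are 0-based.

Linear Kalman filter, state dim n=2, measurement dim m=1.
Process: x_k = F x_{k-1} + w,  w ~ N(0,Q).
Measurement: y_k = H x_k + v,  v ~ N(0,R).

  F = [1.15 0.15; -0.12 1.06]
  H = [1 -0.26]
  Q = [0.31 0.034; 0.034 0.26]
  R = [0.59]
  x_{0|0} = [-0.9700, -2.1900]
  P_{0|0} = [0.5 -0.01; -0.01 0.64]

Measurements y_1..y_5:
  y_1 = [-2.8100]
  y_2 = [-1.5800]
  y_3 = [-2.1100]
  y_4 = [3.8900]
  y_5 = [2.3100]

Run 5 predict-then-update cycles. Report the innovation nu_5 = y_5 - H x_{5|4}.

step 1: x^-=[-1.4440, -2.2050]  P^-=[0.9822 0.0548; 0.0548 0.9888]  S=[1.6106]  K=[0.6010; -0.1256]  nu=[-1.9393]  x^+=[-2.6095, -1.9613]  P^+=[0.4004 0.1764; 0.1764 0.9634]
step 2: x^-=[-3.2952, -1.7659]  P^-=[0.9221 0.3437; 0.3437 1.3034]  S=[1.4215]  K=[0.5858; 0.0034]  nu=[1.2560]  x^+=[-2.5593, -1.7616]  P^+=[0.4343 0.3409; 0.3409 1.3034]
step 3: x^-=[-3.2075, -1.5602]  P^-=[1.0313 0.5907; 0.5907 1.6440]  S=[1.4252]  K=[0.6158; 0.1146]  nu=[0.6918]  x^+=[-2.7814, -1.4809]  P^+=[0.4908 0.4902; 0.4902 1.6253]
step 4: x^-=[-3.4208, -1.2360]  P^-=[1.1647 0.8134; 0.8134 1.9686]  S=[1.4648]  K=[0.6508; 0.2059]  nu=[6.9894]  x^+=[1.1276, 0.2029]  P^+=[0.5444 0.6171; 0.6171 1.9065]
step 5: x^-=[1.3272, 0.0798]  P^-=[1.2858 1.0032; 1.0032 2.2530]  S=[1.5064]  K=[0.6804; 0.2771]  nu=[1.0036]  x^+=[2.0100, 0.3579]  P^+=[0.5884 0.7192; 0.7192 2.1373]

innov = [1.0036]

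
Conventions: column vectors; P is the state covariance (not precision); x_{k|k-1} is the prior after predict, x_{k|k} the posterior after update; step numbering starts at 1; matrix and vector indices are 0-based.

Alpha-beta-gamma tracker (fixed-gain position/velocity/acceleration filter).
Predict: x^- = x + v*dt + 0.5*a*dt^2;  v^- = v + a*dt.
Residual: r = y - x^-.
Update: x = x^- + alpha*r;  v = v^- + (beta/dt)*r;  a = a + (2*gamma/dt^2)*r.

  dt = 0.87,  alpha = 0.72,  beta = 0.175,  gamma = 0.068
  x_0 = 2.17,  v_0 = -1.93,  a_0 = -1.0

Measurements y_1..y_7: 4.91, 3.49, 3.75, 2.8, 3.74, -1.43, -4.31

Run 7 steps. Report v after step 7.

v_post = -1.0941

step 1: x_pred=0.1124  r=4.7976  x^+=3.5667  v^+=-1.8350  a^+=-0.1380
step 2: x_pred=1.9180  r=1.5720  x^+=3.0499  v^+=-1.6388  a^+=0.1445
step 3: x_pred=1.6788  r=2.0712  x^+=3.1701  v^+=-1.0965  a^+=0.5166
step 4: x_pred=2.4116  r=0.3884  x^+=2.6913  v^+=-0.5689  a^+=0.5864
step 5: x_pred=2.4182  r=1.3218  x^+=3.3699  v^+=0.2072  a^+=0.8239
step 6: x_pred=3.8619  r=-5.2919  x^+=0.0517  v^+=-0.1405  a^+=-0.1269
step 7: x_pred=-0.1185  r=-4.1915  x^+=-3.1364  v^+=-1.0941  a^+=-0.8801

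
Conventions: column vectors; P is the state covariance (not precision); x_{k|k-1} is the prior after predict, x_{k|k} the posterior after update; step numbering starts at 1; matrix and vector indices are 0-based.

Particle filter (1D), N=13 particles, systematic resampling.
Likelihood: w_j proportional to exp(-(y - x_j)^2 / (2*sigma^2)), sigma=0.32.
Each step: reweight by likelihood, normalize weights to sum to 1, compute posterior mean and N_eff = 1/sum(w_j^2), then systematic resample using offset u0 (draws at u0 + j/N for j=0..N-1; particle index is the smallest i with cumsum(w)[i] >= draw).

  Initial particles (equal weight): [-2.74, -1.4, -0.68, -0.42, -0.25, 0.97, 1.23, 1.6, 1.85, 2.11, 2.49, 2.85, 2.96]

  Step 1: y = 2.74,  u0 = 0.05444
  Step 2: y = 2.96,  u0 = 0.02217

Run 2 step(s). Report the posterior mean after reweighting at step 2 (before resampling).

step 1: w=[0.0000, 0.0000, 0.0000, 0.0000, 0.0000, 0.0000, 0.0000, 0.0007, 0.0079, 0.0546, 0.2796, 0.3576, 0.2995]  mean=2.7331  Neff=3.3462  idx=[9, 10, 10, 10, 11, 11, 11, 11, 11, 12, 12, 12, 12]
step 2: w=[0.0030, 0.0348, 0.0348, 0.0348, 0.0966, 0.0966, 0.0966, 0.0966, 0.0966, 0.1024, 0.1024, 0.1024, 0.1024]  mean=2.8552  Neff=10.8424  idx=[1, 3, 4, 5, 6, 7, 7, 8, 9, 10, 10, 11, 12]

post_mean = 2.8552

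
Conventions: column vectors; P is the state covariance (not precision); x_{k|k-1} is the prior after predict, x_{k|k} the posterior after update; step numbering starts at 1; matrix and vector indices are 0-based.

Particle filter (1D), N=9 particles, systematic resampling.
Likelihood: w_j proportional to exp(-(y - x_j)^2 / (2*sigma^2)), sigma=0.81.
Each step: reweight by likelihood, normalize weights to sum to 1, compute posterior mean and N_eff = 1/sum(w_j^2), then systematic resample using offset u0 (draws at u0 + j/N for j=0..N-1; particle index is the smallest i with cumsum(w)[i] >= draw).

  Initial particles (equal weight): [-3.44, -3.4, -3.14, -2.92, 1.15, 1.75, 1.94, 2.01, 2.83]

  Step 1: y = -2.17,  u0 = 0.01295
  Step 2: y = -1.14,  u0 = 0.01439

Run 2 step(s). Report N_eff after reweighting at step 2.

N_eff = 6.4476

step 1: w=[0.1674, 0.1806, 0.2793, 0.3726, 0.0001, 0.0000, 0.0000, 0.0000, 0.0000]  mean=-3.1546  Neff=3.6039  idx=[0, 0, 1, 1, 2, 2, 3, 3, 3]
step 2: w=[0.0404, 0.0404, 0.0464, 0.0464, 0.1080, 0.1080, 0.2035, 0.2035, 0.2035]  mean=-3.0541  Neff=6.4476  idx=[0, 2, 4, 5, 6, 6, 7, 7, 8]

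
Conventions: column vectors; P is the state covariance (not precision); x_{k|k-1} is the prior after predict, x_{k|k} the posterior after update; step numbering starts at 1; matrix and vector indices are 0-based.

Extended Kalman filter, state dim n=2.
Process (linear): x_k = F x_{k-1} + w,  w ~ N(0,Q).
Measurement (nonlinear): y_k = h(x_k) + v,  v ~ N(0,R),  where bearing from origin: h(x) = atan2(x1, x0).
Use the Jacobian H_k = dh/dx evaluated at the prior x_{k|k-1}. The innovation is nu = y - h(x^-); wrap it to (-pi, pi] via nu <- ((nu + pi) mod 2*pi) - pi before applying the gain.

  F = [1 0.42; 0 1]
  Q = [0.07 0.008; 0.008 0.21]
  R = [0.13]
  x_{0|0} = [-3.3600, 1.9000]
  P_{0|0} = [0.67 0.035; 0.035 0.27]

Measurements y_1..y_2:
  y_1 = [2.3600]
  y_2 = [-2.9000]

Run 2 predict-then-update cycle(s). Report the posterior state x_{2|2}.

x_post = [-2.8118, 1.1616]

step 1: x^-=[-2.5620, 1.9000]  P^-=[0.8170 0.1564; 0.1564 0.4800]  H_jac=[-0.1868 -0.2518]  S=[0.2036]  K=[-0.9427; -0.7370]  nu=[-0.1435]  x^+=[-2.4267, 2.0057]  P^+=[0.6361 0.0149; 0.0149 0.3694]
step 2: x^-=[-1.5843, 2.0057]  P^-=[0.7838 0.1781; 0.1781 0.5794]  H_jac=[-0.3070 -0.2425]  S=[0.2645]  K=[-1.0731; -0.7380]  nu=[1.1438]  x^+=[-2.8118, 1.1616]  P^+=[0.4792 -0.0314; -0.0314 0.4354]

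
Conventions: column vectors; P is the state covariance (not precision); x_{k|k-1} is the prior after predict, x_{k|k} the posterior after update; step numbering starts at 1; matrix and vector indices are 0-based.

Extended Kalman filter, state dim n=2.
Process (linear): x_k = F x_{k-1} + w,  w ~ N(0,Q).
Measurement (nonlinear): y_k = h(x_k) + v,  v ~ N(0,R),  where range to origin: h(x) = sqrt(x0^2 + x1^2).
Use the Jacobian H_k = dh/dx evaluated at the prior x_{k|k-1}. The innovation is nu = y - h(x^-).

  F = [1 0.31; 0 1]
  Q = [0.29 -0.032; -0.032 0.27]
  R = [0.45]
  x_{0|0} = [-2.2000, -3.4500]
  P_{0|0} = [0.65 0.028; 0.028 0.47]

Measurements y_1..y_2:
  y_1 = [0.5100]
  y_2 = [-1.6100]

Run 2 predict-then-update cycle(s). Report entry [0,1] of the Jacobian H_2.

H_jac[0,1] = -0.7397

step 1: x^-=[-3.2695, -3.4500]  P^-=[1.0025 0.1417; 0.1417 0.7400]  H_jac=[-0.6879 -0.7258]  S=[1.4557]  K=[-0.5444; -0.4359]  nu=[-4.2431]  x^+=[-0.9597, -1.6003]  P^+=[0.5711 -0.2038; -0.2038 0.4634]
step 2: x^-=[-1.4557, -1.6003]  P^-=[0.7793 -0.0921; -0.0921 0.7334]  H_jac=[-0.6729 -0.7397]  S=[1.1125]  K=[-0.4102; -0.4319]  nu=[-3.7734]  x^+=[0.0919, 0.0295]  P^+=[0.5922 -0.2892; -0.2892 0.5258]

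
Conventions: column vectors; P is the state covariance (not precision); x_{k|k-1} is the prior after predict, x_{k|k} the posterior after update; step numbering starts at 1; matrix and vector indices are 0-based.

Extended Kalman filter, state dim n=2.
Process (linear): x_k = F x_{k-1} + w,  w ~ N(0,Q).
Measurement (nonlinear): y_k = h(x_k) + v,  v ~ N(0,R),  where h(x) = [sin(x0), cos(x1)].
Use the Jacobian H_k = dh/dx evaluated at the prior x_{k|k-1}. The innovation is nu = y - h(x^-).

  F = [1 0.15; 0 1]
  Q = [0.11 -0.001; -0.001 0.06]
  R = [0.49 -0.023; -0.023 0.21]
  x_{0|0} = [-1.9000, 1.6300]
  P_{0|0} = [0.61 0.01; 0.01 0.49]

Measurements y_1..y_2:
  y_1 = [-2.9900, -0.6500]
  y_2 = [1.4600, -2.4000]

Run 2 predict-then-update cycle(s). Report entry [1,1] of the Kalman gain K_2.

K[1,1] = -0.4951

step 1: x^-=[-1.6555, 1.6300]  P^-=[0.7340 0.0825; 0.0825 0.5500]  H_jac=[-0.0846 0.0000; 0.0000 -0.9982]  S=[0.4953 -0.0160; -0.0160 0.7581]  K=[-0.1290 -0.1114; -0.0376 -0.7250]  nu=[-1.9936, -0.5908]  x^+=[-1.3325, 2.1333]  P^+=[0.7168 0.0205; 0.0205 0.1517]
step 2: x^-=[-1.0125, 2.1333]  P^-=[0.8364 0.0422; 0.0422 0.2117]  H_jac=[0.5297 0.0000; 0.0000 -0.8459]  S=[0.7247 -0.0419; -0.0419 0.3615]  K=[0.6097 -0.0281; 0.0022 -0.4951]  nu=[2.3082, -1.8667]  x^+=[0.4472, 3.0626]  P^+=[0.5653 0.0235; 0.0235 0.1230]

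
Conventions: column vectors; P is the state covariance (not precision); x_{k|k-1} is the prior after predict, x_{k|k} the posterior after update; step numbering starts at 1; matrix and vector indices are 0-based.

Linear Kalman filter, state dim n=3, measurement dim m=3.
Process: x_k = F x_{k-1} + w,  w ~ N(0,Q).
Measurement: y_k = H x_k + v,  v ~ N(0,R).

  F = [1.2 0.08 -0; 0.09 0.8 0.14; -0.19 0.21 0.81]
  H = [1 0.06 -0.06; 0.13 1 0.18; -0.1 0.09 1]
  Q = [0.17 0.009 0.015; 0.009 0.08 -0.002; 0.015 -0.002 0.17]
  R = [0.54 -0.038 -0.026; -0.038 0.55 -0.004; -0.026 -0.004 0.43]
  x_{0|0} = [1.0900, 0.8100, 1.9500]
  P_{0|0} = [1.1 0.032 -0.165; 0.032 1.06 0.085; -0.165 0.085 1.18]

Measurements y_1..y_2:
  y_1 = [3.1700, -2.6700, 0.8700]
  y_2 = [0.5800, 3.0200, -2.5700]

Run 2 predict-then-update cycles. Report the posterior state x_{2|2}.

x_post = [1.9966, 0.2187, -0.7784]

step 1: x^-=[1.3728, 1.0191, 1.5425]  P^-=[1.7669 0.1998 -0.3653; 0.1998 0.8099 0.3368; -0.3653 0.3368 1.1078]  S=[2.3792 0.3502 -0.5971; 0.3502 1.5818 0.5290; -0.5971 0.5290 1.6921]  K=[0.7206 0.0993 -0.0865; 0.0367 0.5331 0.0766; -0.0219 0.0941 0.6570]  nu=[1.8286, -4.1452, -0.6269]  x^+=[2.3329, -1.1715, 0.7005]  P^+=[0.3878 -0.0200 -0.0157; -0.0200 0.2938 0.0014; -0.0157 0.0014 0.2810]
step 2: x^-=[2.7058, -0.6291, -0.1218]  P^-=[0.7265 0.0477 -0.0884; 0.0477 0.2737 0.0755; -0.0884 0.0755 0.3882]  S=[1.2847 0.0978 -0.2013; 0.0978 0.8840 0.1437; -0.2013 0.1437 0.8581]  K=[0.5541 0.0926 -0.0682; 0.0325 0.3178 0.0655; -0.0186 0.0799 0.4529]  nu=[-2.0953, 3.3193, -2.1210]  x^+=[1.9966, 0.2187, -0.7784]  P^+=[0.2970 -0.0060 -0.0139; -0.0060 0.1723 0.0100; -0.0139 0.0100 0.1926]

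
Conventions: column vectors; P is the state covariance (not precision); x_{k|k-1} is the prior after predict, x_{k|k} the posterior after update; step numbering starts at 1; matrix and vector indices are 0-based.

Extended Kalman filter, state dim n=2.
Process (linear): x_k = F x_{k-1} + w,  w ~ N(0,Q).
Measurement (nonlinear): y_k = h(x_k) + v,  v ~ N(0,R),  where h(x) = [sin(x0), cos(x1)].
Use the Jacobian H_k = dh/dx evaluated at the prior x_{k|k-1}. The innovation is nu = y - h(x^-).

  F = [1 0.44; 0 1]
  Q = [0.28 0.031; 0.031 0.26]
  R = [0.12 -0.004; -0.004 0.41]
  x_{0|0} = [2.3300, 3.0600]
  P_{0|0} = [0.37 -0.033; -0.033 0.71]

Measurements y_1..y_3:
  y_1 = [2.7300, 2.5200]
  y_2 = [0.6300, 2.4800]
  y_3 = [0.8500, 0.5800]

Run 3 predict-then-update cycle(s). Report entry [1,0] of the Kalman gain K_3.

K[1,0] = 0.2833

step 1: x^-=[3.6764, 3.0600]  P^-=[0.7584 0.3104; 0.3104 0.9700]  H_jac=[-0.8604 0.0000; 0.0000 -0.0815]  S=[0.6814 0.0178; 0.0178 0.4164]  K=[-0.9571 -0.0199; -0.3874 -0.1733]  nu=[3.2397, 3.5167]  x^+=[0.5057, 1.1955]  P^+=[0.1334 0.0532; 0.0532 0.8528]
step 2: x^-=[1.0317, 1.1955]  P^-=[0.6253 0.4595; 0.4595 1.1128]  H_jac=[0.5134 0.0000; 0.0000 -0.9304]  S=[0.2848 -0.2235; -0.2235 1.3733]  K=[1.0122 -0.1466; 0.2713 -0.7098]  nu=[-0.2282, 2.1134]  x^+=[0.4909, -0.3665]  P^+=[0.2377 0.0690; 0.0690 0.3140]
step 3: x^-=[0.3297, -0.3665]  P^-=[0.6392 0.2381; 0.2381 0.5740]  H_jac=[0.9461 0.0000; 0.0000 0.3584]  S=[0.6922 0.0767; 0.0767 0.4837]  K=[0.8694 0.0385; 0.2833 0.3803]  nu=[0.5263, -0.3536]  x^+=[0.7736, -0.3519]  P^+=[0.1101 0.0343; 0.0343 0.4319]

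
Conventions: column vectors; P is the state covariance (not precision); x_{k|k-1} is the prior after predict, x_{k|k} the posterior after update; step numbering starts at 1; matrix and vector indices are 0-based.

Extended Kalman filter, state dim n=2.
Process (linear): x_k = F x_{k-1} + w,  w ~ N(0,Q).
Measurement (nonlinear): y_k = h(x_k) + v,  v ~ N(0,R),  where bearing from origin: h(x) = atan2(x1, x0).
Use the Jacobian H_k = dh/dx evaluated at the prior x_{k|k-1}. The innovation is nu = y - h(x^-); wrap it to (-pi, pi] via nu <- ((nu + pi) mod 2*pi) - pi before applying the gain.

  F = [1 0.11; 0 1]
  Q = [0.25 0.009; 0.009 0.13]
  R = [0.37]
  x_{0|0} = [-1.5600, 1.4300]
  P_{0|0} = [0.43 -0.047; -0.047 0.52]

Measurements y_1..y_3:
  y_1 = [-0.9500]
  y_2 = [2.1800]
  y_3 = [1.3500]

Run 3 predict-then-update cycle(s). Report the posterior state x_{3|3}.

step 1: x^-=[-1.4027, 1.4300]  P^-=[0.6760 0.0192; 0.0192 0.6500]  H_jac=[-0.3564 -0.3496]  S=[0.5401]  K=[-0.4585; -0.4334]  nu=[2.9866]  x^+=[-2.7720, 0.1356]  P^+=[0.5624 -0.0881; -0.0881 0.5486]
step 2: x^-=[-2.7571, 0.1356]  P^-=[0.7997 -0.0188; -0.0188 0.6786]  H_jac=[-0.0178 -0.3618]  S=[0.4588]  K=[-0.0162; -0.5343]  nu=[-0.9125]  x^+=[-2.7423, 0.6231]  P^+=[0.7996 -0.0227; -0.0227 0.5475]
step 3: x^-=[-2.6738, 0.6231]  P^-=[1.0512 0.0465; 0.0465 0.6775]  H_jac=[-0.0827 -0.3547]  S=[0.4652]  K=[-0.2223; -0.5249]  nu=[-1.5626]  x^+=[-2.3264, 1.4434]  P^+=[1.0282 -0.0078; -0.0078 0.5494]

x_post = [-2.3264, 1.4434]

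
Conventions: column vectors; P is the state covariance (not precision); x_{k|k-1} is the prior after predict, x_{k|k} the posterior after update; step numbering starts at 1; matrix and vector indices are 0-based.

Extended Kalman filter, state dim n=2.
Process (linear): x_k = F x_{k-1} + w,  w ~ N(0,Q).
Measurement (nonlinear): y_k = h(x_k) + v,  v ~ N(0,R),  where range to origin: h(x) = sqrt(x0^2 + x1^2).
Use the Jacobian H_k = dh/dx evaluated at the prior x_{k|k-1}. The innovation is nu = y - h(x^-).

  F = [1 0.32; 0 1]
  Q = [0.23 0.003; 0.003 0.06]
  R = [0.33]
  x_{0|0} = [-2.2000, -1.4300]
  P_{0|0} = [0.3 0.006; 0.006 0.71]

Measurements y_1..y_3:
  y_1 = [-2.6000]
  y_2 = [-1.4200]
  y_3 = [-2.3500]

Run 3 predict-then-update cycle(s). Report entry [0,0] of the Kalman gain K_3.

K[0,0] = -0.4991

step 1: x^-=[-2.6576, -1.4300]  P^-=[0.6065 0.2362; 0.2362 0.7700]  H_jac=[-0.8806 -0.4738]  S=[1.1704]  K=[-0.5520; -0.4895]  nu=[-5.6179]  x^+=[0.4435, 1.3198]  P^+=[0.2499 -0.0800; -0.0800 0.4896]
step 2: x^-=[0.8659, 1.3198]  P^-=[0.4788 0.0797; 0.0797 0.5496]  H_jac=[0.5485 0.8361]  S=[0.9314]  K=[0.3535; 0.5403]  nu=[-2.9985]  x^+=[-0.1942, -0.3003]  P^+=[0.3624 -0.0983; -0.0983 0.2777]
step 3: x^-=[-0.2903, -0.3003]  P^-=[0.5580 -0.0064; -0.0064 0.3377]  H_jac=[-0.6950 -0.7190]  S=[0.7677]  K=[-0.4991; -0.3105]  nu=[-2.7676]  x^+=[1.0912, 0.5591]  P^+=[0.3667 -0.1254; -0.1254 0.2637]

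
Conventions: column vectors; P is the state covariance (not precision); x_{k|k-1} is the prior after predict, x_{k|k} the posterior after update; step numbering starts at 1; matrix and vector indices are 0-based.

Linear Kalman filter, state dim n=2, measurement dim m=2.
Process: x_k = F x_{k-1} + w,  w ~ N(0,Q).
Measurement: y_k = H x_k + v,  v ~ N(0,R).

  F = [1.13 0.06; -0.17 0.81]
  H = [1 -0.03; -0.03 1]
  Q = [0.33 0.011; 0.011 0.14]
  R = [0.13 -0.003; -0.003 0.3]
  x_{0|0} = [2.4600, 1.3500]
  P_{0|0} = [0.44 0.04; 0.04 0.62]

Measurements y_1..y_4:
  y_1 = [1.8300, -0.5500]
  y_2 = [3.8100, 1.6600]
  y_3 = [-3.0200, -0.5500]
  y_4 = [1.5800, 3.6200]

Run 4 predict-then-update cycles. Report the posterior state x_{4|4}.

step 1: x^-=[2.8608, 0.6753]  P^-=[0.8995 -0.0072; -0.0072 0.5485]  S=[1.0304 -0.0536; -0.0536 0.8497]  K=[0.8739 0.0149; 0.0107 0.6464]  nu=[-1.0105, -1.1395]  x^+=[1.9606, -0.0721]  P^+=[0.1137 0.0053; 0.0053 0.1940]
step 2: x^-=[2.2112, -0.3917]  P^-=[0.4766 0.0034; 0.0034 0.2692]  S=[0.6067 -0.0220; -0.0220 0.5694]  K=[0.7859 0.0112; 0.0094 0.4729]  nu=[1.5871, 2.1180]  x^+=[3.4821, 0.6248]  P^+=[0.1023 0.0041; 0.0041 0.1420]
step 3: x^-=[3.9723, -0.0859]  P^-=[0.4616 0.0019; 0.0019 0.2350]  S=[0.5917 -0.0220; -0.0220 0.5353]  K=[0.7804 0.0098; 0.0077 0.4392]  nu=[-6.9948, -0.3450]  x^+=[-1.4899, -0.2909]  P^+=[0.1015 0.0036; 0.0036 0.1318]
step 4: x^-=[-1.7011, 0.0177]  P^-=[0.4606 0.0012; 0.0012 0.2284]  S=[0.5907 -0.0225; -0.0225 0.5288]  K=[0.7800 0.0093; 0.0069 0.4322]  nu=[3.2816, 3.5513]  x^+=[0.8916, 1.5752]  P^+=[0.1015 0.0035; 0.0035 0.1298]

x_post = [0.8916, 1.5752]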